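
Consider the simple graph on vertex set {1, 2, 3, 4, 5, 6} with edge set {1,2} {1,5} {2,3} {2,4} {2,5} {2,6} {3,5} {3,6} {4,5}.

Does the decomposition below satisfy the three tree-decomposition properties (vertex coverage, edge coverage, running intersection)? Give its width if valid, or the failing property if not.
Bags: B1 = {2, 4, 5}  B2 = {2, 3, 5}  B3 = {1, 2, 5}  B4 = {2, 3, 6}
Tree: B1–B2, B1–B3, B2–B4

Checking the three conditions: (i) the bags cover all of {1, 2, 3, 4, 5, 6}; (ii) for each edge, some bag contains both endpoints; (iii) the bags containing any fixed vertex form a subtree. All hold, so the decomposition is valid with width 3 − 1 = 2.

Yes; width 2.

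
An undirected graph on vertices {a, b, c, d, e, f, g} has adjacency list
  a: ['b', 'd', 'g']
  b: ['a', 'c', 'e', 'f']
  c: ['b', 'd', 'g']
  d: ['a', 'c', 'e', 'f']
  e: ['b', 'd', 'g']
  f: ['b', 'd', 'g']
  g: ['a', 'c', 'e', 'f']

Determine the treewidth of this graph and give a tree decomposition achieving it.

Treewidth 3.
One optimal decomposition is:
Bags: B1 = {a, b, d, g}  B2 = {b, d, f, g}  B3 = {b, c, d, g}  B4 = {b, d, e, g}
Tree: B1–B2, B2–B3, B3–B4

The largest bag has 4 vertices, giving width 3; this decomposition certifies tw(G) ≤ 3. For the lower bound: the 4 vertex sets {a,g}, {b,f}, {d}, {c} are disjoint, each induces a connected subgraph, and every pair is joined by at least one edge of G. Contracting each set to a single vertex therefore yields K_{4} as a minor, and since treewidth is minor-monotone, tw(G) ≥ tw(K_{4}) = 3. Therefore the treewidth is 3.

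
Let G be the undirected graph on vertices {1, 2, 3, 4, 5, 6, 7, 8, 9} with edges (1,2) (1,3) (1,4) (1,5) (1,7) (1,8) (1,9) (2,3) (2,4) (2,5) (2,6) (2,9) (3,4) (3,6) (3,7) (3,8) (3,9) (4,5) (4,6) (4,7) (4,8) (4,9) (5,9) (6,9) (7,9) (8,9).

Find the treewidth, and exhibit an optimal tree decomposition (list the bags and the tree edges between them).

Treewidth 4.
Bags: B1 = {1, 2, 3, 4, 9}  B2 = {1, 2, 4, 5, 9}  B3 = {2, 3, 4, 6, 9}  B4 = {1, 3, 4, 7, 9}  B5 = {1, 3, 4, 8, 9}
Tree: B1–B2, B1–B3, B1–B4, B4–B5

Each bag holds 5 vertices, so the decomposition has width 4, which upper-bounds the treewidth. For the lower bound, the 5 vertices {1, 3, 4, 8, 9} are pairwise adjacent, and any tree decomposition puts a clique entirely inside one bag — forcing width ≥ 4. The upper and lower bounds meet at 4, so that is the treewidth.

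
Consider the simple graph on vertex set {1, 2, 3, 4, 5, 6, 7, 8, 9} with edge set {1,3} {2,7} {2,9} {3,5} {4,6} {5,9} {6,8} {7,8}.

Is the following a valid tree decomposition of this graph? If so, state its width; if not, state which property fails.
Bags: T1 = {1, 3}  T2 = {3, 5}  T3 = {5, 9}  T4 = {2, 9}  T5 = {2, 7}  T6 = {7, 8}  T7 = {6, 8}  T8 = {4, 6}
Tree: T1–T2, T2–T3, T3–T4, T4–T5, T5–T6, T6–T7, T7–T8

Vertex coverage: the bags together contain {1, 2, 3, 4, 5, 6, 7, 8, 9}, the full vertex set. Edge coverage: each edge of G has both endpoints in at least one bag. Running intersection: for every vertex, the bags containing it form a connected subtree. All three properties hold, so this is a valid tree decomposition of width max|bag| − 1 = 1, and hence tw(G) ≤ 1.

Yes; width 1.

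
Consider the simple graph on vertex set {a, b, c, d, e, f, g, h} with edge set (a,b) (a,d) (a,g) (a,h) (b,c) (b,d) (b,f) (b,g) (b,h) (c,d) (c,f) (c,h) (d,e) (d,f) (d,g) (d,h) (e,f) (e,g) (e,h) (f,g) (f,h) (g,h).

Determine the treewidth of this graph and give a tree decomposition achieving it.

The largest bag has 5 vertices, giving width 4; this decomposition certifies tw(G) ≤ 4. Conversely, {a, b, d, g, h} is a clique of size 5, and the vertices of any clique must share a bag in every tree decomposition; so some bag has ≥ 5 vertices and tw(G) ≥ 4. Hence tw(G) = 4 exactly.

Treewidth 4.
One such decomposition:
Bags: B1 = {b, d, f, g, h}  B2 = {a, b, d, g, h}  B3 = {d, e, f, g, h}  B4 = {b, c, d, f, h}
Tree: B1–B2, B1–B3, B1–B4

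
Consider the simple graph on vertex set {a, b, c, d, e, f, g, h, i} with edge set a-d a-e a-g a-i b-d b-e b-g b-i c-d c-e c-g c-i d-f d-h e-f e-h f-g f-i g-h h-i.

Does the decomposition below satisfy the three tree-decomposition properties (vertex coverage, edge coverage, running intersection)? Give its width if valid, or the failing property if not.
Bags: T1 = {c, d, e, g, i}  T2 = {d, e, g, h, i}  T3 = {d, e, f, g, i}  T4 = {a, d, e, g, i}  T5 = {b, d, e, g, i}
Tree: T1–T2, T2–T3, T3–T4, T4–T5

Yes; width 4.

Every vertex of G appears in some bag (union = {a, b, c, d, e, f, g, h, i}); every edge is covered by a bag; and for each vertex v the set of bags containing v is connected in the bag tree. The decomposition is therefore valid. The largest bag has 5 vertices, so the width is 4.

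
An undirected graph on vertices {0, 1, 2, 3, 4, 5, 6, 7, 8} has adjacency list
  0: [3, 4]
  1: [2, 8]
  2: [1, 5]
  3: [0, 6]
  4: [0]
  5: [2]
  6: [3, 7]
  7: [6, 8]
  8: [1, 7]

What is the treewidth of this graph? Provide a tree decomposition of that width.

Every bag has size at most 2, so the width is 2 − 1 = 1 and tw(G) ≤ 1. Since G has at least one edge (e.g. 5–2), it is not an edgeless graph, so tw(G) ≥ 1. Combining the bounds, tw(G) = 1.

Treewidth 1.
Bags: B1 = {2, 5}  B2 = {1, 2}  B3 = {1, 8}  B4 = {7, 8}  B5 = {6, 7}  B6 = {3, 6}  B7 = {0, 3}  B8 = {0, 4}
Tree: B1–B2, B2–B3, B3–B4, B4–B5, B5–B6, B6–B7, B7–B8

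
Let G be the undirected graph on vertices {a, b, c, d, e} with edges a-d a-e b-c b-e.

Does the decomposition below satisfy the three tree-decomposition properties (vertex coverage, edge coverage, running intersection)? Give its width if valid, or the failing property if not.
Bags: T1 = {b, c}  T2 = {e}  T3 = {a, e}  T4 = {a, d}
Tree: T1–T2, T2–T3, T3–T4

A tree decomposition must satisfy three properties: every vertex lies in some bag; for every edge, both endpoints lie together in some bag; and for every vertex, the bags containing it form a connected subtree. Here edge (b,e) lies in no bag, so the decomposition is invalid.

No — edge (b,e) lies in no bag.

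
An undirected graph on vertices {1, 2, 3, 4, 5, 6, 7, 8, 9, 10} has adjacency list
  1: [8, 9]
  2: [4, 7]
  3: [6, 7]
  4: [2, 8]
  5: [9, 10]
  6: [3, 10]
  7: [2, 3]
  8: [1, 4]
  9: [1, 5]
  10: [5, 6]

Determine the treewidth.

A width-2 tree decomposition is:
Bags: B1 = {2, 4, 8}  B2 = {1, 2, 8}  B3 = {1, 2, 9}  B4 = {2, 5, 9}  B5 = {2, 5, 10}  B6 = {2, 6, 10}  B7 = {2, 3, 6}  B8 = {2, 3, 7}
Tree: B1–B2, B2–B3, B3–B4, B4–B5, B5–B6, B6–B7, B7–B8
The largest bag has 3 vertices, giving width 2; this decomposition certifies tw(G) ≤ 2. For the lower bound, G contains the cycle 2–4–8–1–9–5–10–6–3–7–2, so G is not a forest; only forests have treewidth ≤ 1, hence tw(G) ≥ 2. Therefore the treewidth is 2.

2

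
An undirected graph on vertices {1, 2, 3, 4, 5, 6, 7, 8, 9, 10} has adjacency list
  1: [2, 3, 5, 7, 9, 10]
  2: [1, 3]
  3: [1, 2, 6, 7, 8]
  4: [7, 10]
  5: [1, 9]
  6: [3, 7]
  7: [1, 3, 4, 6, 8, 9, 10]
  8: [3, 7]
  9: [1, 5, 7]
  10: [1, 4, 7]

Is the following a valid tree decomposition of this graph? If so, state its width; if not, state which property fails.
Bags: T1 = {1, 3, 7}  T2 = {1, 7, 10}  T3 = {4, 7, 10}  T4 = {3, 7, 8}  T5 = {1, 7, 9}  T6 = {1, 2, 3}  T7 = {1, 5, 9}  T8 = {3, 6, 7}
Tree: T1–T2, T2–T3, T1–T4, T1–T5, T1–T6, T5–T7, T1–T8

Vertex coverage: the bags together contain {1, 2, 3, 4, 5, 6, 7, 8, 9, 10}, the full vertex set. Edge coverage: each edge of G has both endpoints in at least one bag. Running intersection: for every vertex, the bags containing it form a connected subtree. All three properties hold, so this is a valid tree decomposition of width max|bag| − 1 = 2, and hence tw(G) ≤ 2.

Yes; width 2.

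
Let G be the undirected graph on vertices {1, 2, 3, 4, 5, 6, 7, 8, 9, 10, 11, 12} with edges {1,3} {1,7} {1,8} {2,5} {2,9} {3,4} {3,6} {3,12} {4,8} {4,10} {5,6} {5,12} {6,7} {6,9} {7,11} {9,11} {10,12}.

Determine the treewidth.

3

A width-3 tree decomposition is:
Bags: B1 = {2, 5, 9, 11}  B2 = {5, 6, 9, 11}  B3 = {5, 6, 7, 11}  B4 = {5, 6, 7, 12}  B5 = {3, 6, 7, 12}  B6 = {1, 3, 7, 12}  B7 = {1, 3, 10, 12}  B8 = {1, 3, 4, 10}  B9 = {1, 4, 8, 10}
Tree: B1–B2, B2–B3, B3–B4, B4–B5, B5–B6, B6–B7, B7–B8, B8–B9
Each bag holds 4 vertices, so the decomposition has width 3, which upper-bounds the treewidth. For the lower bound: the 4 vertex sets {2,9,11}, {5}, {6}, {1,3,7,12} are disjoint, each induces a connected subgraph, and every pair is joined by at least one edge of G. Contracting each set to a single vertex therefore yields K_{4} as a minor, and since treewidth is minor-monotone, tw(G) ≥ tw(K_{4}) = 3. Hence tw(G) = 3 exactly.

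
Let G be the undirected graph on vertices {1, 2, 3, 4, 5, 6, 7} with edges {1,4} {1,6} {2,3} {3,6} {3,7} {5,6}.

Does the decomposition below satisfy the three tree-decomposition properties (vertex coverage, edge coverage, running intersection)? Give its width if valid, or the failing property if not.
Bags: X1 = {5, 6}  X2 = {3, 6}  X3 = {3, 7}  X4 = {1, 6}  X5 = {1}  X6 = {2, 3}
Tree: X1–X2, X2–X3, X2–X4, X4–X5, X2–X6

A tree decomposition must satisfy three properties: every vertex lies in some bag; for every edge, both endpoints lie together in some bag; and for every vertex, the bags containing it form a connected subtree. Here vertex 4 appears in no bag, so the decomposition is invalid.

No — vertex 4 appears in no bag.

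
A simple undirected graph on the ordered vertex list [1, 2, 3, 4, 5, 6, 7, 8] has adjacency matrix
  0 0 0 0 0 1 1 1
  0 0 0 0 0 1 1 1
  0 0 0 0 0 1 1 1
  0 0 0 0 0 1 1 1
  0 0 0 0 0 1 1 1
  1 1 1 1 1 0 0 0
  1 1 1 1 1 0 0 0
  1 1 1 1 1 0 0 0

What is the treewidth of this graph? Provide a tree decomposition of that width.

Treewidth 3.
One optimal decomposition is:
Bags: B1 = {3, 6, 7, 8}  B2 = {2, 6, 7, 8}  B3 = {4, 6, 7, 8}  B4 = {5, 6, 7, 8}  B5 = {1, 6, 7, 8}
Tree: B1–B2, B2–B3, B3–B4, B4–B5

The largest bag has 4 vertices, giving width 3; this decomposition certifies tw(G) ≤ 3. For the lower bound: the 4 vertex sets {3,8}, {2,6}, {7}, {4} are disjoint, each induces a connected subgraph, and every pair is joined by at least one edge of G. Contracting each set to a single vertex therefore yields K_{4} as a minor, and since treewidth is minor-monotone, tw(G) ≥ tw(K_{4}) = 3. Hence tw(G) = 3 exactly.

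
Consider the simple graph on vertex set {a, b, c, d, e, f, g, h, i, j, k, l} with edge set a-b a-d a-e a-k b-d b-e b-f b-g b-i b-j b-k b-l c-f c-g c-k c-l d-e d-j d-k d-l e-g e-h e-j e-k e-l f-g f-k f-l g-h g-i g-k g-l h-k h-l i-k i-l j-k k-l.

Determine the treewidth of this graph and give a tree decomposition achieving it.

Every bag has size at most 5, so the width is 5 − 1 = 4 and tw(G) ≤ 4. On the other hand G contains the 5-clique {e, g, h, k, l}. A clique must lie in a single bag of any decomposition, so no decomposition can have width below 4. Therefore the treewidth is 4.

Treewidth 4.
Bags: B1 = {b, e, g, k, l}  B2 = {b, d, e, k, l}  B3 = {b, g, i, k, l}  B4 = {b, f, g, k, l}  B5 = {b, d, e, j, k}  B6 = {e, g, h, k, l}  B7 = {c, f, g, k, l}  B8 = {a, b, d, e, k}
Tree: B1–B2, B1–B3, B1–B4, B2–B5, B1–B6, B4–B7, B5–B8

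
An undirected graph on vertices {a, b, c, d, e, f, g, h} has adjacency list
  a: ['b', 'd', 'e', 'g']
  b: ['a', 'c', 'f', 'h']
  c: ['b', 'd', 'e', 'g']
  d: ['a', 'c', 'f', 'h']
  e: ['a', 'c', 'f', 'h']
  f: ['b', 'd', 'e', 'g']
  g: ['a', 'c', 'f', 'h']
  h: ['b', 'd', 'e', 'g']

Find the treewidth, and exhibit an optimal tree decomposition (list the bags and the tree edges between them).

Treewidth 4.
Bags: B1 = {b, c, d, e, g}  B2 = {b, d, e, g, h}  B3 = {a, b, d, e, g}  B4 = {b, d, e, f, g}
Tree: B1–B2, B2–B3, B3–B4

Every bag has size at most 5, so the width is 5 − 1 = 4 and tw(G) ≤ 4. For the lower bound: the 5 vertex sets {c,g}, {e,h}, {a,b}, {d}, {f} are disjoint, each induces a connected subgraph, and every pair is joined by at least one edge of G. Contracting each set to a single vertex therefore yields K_{5} as a minor, and since treewidth is minor-monotone, tw(G) ≥ tw(K_{5}) = 4. Therefore the treewidth is 4.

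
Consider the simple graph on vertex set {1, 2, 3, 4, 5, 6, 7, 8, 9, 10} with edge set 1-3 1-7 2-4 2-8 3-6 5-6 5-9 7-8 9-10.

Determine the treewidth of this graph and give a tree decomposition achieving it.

Each bag holds 2 vertices, so the decomposition has width 1, which upper-bounds the treewidth. Since G has at least one edge (e.g. 4–2), it is not an edgeless graph, so tw(G) ≥ 1. Combining the bounds, tw(G) = 1.

Treewidth 1.
One optimal decomposition is:
Bags: B1 = {2, 4}  B2 = {2, 8}  B3 = {7, 8}  B4 = {1, 7}  B5 = {1, 3}  B6 = {3, 6}  B7 = {5, 6}  B8 = {5, 9}  B9 = {9, 10}
Tree: B1–B2, B2–B3, B3–B4, B4–B5, B5–B6, B6–B7, B7–B8, B8–B9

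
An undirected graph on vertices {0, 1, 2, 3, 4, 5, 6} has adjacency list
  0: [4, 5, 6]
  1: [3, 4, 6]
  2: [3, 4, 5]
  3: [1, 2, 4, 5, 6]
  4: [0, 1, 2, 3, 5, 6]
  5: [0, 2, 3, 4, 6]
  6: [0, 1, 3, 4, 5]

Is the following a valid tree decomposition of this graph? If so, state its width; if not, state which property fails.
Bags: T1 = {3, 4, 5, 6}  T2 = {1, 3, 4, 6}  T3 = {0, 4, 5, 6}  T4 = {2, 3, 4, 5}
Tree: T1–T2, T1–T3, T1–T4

Checking the three conditions: (i) the bags cover all of {0, 1, 2, 3, 4, 5, 6}; (ii) for each edge, some bag contains both endpoints; (iii) the bags containing any fixed vertex form a subtree. All hold, so the decomposition is valid with width 4 − 1 = 3.

Yes; width 3.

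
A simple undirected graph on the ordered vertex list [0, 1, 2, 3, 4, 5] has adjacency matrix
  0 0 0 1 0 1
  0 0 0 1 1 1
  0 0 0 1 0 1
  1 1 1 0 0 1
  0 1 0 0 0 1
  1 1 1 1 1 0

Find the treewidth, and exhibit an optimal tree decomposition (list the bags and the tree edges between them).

Treewidth 2.
One optimal decomposition is:
Bags: B1 = {2, 3, 5}  B2 = {1, 3, 5}  B3 = {1, 4, 5}  B4 = {0, 3, 5}
Tree: B1–B2, B2–B3, B1–B4

Each bag holds 3 vertices, so the decomposition has width 2, which upper-bounds the treewidth. On the other hand G contains the 3-clique {0, 3, 5}. A clique must lie in a single bag of any decomposition, so no decomposition can have width below 2. Combining the bounds, tw(G) = 2.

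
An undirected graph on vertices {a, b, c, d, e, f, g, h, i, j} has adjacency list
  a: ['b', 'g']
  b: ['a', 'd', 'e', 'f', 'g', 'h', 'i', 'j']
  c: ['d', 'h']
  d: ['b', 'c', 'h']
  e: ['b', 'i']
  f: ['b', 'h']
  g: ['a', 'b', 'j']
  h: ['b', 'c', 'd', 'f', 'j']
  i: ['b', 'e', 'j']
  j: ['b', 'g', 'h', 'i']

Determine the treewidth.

2

A width-2 tree decomposition is:
Bags: B1 = {b, i, j}  B2 = {b, g, j}  B3 = {b, h, j}  B4 = {b, e, i}  B5 = {b, d, h}  B6 = {c, d, h}  B7 = {b, f, h}  B8 = {a, b, g}
Tree: B1–B2, B1–B3, B1–B4, B3–B5, B5–B6, B3–B7, B2–B8
The largest bag has 3 vertices, giving width 2; this decomposition certifies tw(G) ≤ 2. On the other hand G contains the 3-clique {c, d, h}. A clique must lie in a single bag of any decomposition, so no decomposition can have width below 2. Combining the bounds, tw(G) = 2.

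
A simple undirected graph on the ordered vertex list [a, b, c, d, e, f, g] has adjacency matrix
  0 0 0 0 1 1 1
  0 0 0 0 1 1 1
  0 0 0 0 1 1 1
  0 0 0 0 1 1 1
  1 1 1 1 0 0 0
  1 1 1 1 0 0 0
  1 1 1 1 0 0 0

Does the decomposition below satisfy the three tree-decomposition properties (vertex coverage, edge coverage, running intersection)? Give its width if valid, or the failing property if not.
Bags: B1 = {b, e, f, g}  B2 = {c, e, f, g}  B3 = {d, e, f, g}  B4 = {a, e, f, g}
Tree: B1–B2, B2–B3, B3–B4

Checking the three conditions: (i) the bags cover all of {a, b, c, d, e, f, g}; (ii) for each edge, some bag contains both endpoints; (iii) the bags containing any fixed vertex form a subtree. All hold, so the decomposition is valid with width 4 − 1 = 3.

Yes; width 3.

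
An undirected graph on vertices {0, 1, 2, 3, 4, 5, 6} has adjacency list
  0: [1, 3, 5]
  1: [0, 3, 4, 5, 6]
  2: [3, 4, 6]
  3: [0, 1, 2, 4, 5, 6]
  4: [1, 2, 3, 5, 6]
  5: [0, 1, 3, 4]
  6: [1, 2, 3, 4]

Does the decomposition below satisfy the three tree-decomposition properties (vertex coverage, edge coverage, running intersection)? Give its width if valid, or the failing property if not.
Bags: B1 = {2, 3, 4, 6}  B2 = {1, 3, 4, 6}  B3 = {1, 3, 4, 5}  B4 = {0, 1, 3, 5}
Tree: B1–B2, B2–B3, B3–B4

Checking the three conditions: (i) the bags cover all of {0, 1, 2, 3, 4, 5, 6}; (ii) for each edge, some bag contains both endpoints; (iii) the bags containing any fixed vertex form a subtree. All hold, so the decomposition is valid with width 4 − 1 = 3.

Yes; width 3.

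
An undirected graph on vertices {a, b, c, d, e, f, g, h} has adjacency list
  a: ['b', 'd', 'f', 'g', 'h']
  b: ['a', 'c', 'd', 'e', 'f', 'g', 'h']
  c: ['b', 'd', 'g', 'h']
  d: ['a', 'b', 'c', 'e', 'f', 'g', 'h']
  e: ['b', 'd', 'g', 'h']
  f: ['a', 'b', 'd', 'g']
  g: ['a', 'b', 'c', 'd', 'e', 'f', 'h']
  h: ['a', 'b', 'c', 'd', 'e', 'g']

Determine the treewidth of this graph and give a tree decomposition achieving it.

Treewidth 4.
One such decomposition:
Bags: B1 = {b, c, d, g, h}  B2 = {b, d, e, g, h}  B3 = {a, b, d, g, h}  B4 = {a, b, d, f, g}
Tree: B1–B2, B2–B3, B3–B4

Every bag has size at most 5, so the width is 5 − 1 = 4 and tw(G) ≤ 4. Conversely, {b, d, e, g, h} is a clique of size 5, and the vertices of any clique must share a bag in every tree decomposition; so some bag has ≥ 5 vertices and tw(G) ≥ 4. Therefore the treewidth is 4.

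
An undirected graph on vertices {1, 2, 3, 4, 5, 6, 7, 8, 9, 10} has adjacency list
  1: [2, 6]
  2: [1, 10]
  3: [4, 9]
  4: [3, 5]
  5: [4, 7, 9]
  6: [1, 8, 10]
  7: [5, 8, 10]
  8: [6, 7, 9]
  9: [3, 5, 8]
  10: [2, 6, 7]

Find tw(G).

2

A width-2 tree decomposition is:
Bags: B1 = {1, 2, 10}  B2 = {1, 6, 10}  B3 = {6, 7, 10}  B4 = {6, 7, 8}  B5 = {5, 7, 8}  B6 = {5, 8, 9}  B7 = {4, 5, 9}  B8 = {3, 4, 9}
Tree: B1–B2, B2–B3, B3–B4, B4–B5, B5–B6, B6–B7, B7–B8
The largest bag has 3 vertices, giving width 2; this decomposition certifies tw(G) ≤ 2. For the lower bound, G contains the cycle 2–1–6–10–2, so G is not a forest; only forests have treewidth ≤ 1, hence tw(G) ≥ 2. Therefore the treewidth is 2.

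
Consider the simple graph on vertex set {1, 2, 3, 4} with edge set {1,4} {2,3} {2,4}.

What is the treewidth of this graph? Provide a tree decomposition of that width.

Every bag has size at most 2, so the width is 2 − 1 = 1 and tw(G) ≤ 1. Any graph with an edge has treewidth ≥ 1, and G has the edge 1–4. Therefore the treewidth is 1.

Treewidth 1.
One optimal decomposition is:
Bags: B1 = {1, 4}  B2 = {2, 4}  B3 = {2, 3}
Tree: B1–B2, B2–B3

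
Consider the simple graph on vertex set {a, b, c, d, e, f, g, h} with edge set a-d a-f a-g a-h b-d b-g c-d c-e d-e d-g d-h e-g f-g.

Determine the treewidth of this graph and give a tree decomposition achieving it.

The largest bag has 3 vertices, giving width 2; this decomposition certifies tw(G) ≤ 2. On the other hand G contains the 3-clique {d, e, g}. A clique must lie in a single bag of any decomposition, so no decomposition can have width below 2. Combining the bounds, tw(G) = 2.

Treewidth 2.
One optimal decomposition is:
Bags: B1 = {d, e, g}  B2 = {a, d, g}  B3 = {a, d, h}  B4 = {b, d, g}  B5 = {c, d, e}  B6 = {a, f, g}
Tree: B1–B2, B2–B3, B1–B4, B1–B5, B2–B6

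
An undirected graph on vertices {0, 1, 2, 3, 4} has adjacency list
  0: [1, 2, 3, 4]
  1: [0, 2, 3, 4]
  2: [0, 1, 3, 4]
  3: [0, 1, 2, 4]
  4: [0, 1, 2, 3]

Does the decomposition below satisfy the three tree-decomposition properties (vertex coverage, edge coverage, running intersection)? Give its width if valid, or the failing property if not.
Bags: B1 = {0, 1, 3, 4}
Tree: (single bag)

A tree decomposition must satisfy three properties: every vertex lies in some bag; for every edge, both endpoints lie together in some bag; and for every vertex, the bags containing it form a connected subtree. Here vertex 2 appears in no bag, so the decomposition is invalid.

No — vertex 2 appears in no bag.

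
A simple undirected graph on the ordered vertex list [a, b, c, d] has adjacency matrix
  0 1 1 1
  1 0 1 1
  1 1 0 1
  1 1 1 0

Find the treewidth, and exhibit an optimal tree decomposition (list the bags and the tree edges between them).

A single bag containing all 4 vertices is trivially a valid decomposition of width 3. For the lower bound, the 4 vertices {a, b, c, d} are pairwise adjacent, and any tree decomposition puts a clique entirely inside one bag — forcing width ≥ 3. Therefore the treewidth is 3.

Treewidth 3.
One optimal decomposition is:
Bags: B1 = {a, b, c, d}
Tree: (single bag)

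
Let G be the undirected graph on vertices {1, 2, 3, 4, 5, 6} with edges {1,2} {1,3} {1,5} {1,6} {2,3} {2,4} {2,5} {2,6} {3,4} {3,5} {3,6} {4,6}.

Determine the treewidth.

A width-3 tree decomposition is:
Bags: B1 = {2, 3, 4, 6}  B2 = {1, 2, 3, 6}  B3 = {1, 2, 3, 5}
Tree: B1–B2, B2–B3
The largest bag has 4 vertices, giving width 3; this decomposition certifies tw(G) ≤ 3. Conversely, {1, 2, 3, 5} is a clique of size 4, and the vertices of any clique must share a bag in every tree decomposition; so some bag has ≥ 4 vertices and tw(G) ≥ 3. The upper and lower bounds meet at 3, so that is the treewidth.

3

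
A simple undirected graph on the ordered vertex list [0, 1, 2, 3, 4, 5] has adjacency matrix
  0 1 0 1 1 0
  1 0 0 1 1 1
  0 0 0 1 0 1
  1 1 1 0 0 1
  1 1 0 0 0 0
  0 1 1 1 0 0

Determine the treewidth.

2

A width-2 tree decomposition is:
Bags: B1 = {0, 1, 3}  B2 = {0, 1, 4}  B3 = {1, 3, 5}  B4 = {2, 3, 5}
Tree: B1–B2, B1–B3, B3–B4
Each bag holds 3 vertices, so the decomposition has width 2, which upper-bounds the treewidth. For the lower bound, the 3 vertices {0, 1, 3} are pairwise adjacent, and any tree decomposition puts a clique entirely inside one bag — forcing width ≥ 2. Hence tw(G) = 2 exactly.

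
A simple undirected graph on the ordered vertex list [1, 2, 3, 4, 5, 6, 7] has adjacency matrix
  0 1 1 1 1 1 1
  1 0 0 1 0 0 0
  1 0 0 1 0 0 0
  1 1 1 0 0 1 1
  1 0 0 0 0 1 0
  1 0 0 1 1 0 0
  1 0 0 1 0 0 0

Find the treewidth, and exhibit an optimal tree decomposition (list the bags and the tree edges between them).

Each bag holds 3 vertices, so the decomposition has width 2, which upper-bounds the treewidth. Conversely, {1, 2, 4} is a clique of size 3, and the vertices of any clique must share a bag in every tree decomposition; so some bag has ≥ 3 vertices and tw(G) ≥ 2. Therefore the treewidth is 2.

Treewidth 2.
One such decomposition:
Bags: B1 = {1, 2, 4}  B2 = {1, 4, 6}  B3 = {1, 4, 7}  B4 = {1, 5, 6}  B5 = {1, 3, 4}
Tree: B1–B2, B2–B3, B2–B4, B2–B5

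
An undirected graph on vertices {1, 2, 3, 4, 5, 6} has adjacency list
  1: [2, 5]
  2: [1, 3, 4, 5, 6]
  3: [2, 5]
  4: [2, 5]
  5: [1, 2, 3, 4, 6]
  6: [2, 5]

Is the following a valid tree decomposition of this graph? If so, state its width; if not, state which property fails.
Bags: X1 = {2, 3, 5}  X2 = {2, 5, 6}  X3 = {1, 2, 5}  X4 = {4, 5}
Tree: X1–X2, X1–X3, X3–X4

A tree decomposition must satisfy three properties: every vertex lies in some bag; for every edge, both endpoints lie together in some bag; and for every vertex, the bags containing it form a connected subtree. Here edge (2,4) lies in no bag, so the decomposition is invalid.

No — edge (2,4) lies in no bag.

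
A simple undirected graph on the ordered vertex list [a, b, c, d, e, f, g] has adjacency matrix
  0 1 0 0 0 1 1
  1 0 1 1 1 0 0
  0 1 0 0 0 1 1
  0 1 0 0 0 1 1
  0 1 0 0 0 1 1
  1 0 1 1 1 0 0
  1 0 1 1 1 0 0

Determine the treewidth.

A width-3 tree decomposition is:
Bags: B1 = {b, e, f, g}  B2 = {a, b, f, g}  B3 = {b, c, f, g}  B4 = {b, d, f, g}
Tree: B1–B2, B2–B3, B3–B4
The largest bag has 4 vertices, giving width 3; this decomposition certifies tw(G) ≤ 3. For the lower bound: the 4 vertex sets {e,g}, {a,f}, {b}, {c} are disjoint, each induces a connected subgraph, and every pair is joined by at least one edge of G. Contracting each set to a single vertex therefore yields K_{4} as a minor, and since treewidth is minor-monotone, tw(G) ≥ tw(K_{4}) = 3. Hence tw(G) = 3 exactly.

3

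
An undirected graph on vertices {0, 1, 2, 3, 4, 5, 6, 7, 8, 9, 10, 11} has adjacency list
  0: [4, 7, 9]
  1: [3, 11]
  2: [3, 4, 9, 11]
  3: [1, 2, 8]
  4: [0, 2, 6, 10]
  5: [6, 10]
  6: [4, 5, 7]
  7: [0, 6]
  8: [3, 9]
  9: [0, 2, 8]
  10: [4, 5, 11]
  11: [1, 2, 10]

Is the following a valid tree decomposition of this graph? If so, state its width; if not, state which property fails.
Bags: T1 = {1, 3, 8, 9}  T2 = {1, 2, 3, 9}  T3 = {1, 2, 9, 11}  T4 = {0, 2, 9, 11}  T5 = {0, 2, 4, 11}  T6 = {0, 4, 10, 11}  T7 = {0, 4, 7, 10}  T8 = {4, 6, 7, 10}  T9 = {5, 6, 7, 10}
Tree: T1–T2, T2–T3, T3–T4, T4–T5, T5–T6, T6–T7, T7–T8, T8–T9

Vertex coverage: the bags together contain {0, 1, 2, 3, 4, 5, 6, 7, 8, 9, 10, 11}, the full vertex set. Edge coverage: each edge of G has both endpoints in at least one bag. Running intersection: for every vertex, the bags containing it form a connected subtree. All three properties hold, so this is a valid tree decomposition of width max|bag| − 1 = 3, and hence tw(G) ≤ 3.

Yes; width 3.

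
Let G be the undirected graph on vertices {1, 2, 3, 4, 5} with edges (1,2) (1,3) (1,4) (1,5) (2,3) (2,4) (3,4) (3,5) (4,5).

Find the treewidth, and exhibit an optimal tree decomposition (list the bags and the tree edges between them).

The largest bag has 4 vertices, giving width 3; this decomposition certifies tw(G) ≤ 3. For the lower bound, the 4 vertices {1, 2, 3, 4} are pairwise adjacent, and any tree decomposition puts a clique entirely inside one bag — forcing width ≥ 3. Therefore the treewidth is 3.

Treewidth 3.
Bags: B1 = {1, 2, 3, 4}  B2 = {1, 3, 4, 5}
Tree: B1–B2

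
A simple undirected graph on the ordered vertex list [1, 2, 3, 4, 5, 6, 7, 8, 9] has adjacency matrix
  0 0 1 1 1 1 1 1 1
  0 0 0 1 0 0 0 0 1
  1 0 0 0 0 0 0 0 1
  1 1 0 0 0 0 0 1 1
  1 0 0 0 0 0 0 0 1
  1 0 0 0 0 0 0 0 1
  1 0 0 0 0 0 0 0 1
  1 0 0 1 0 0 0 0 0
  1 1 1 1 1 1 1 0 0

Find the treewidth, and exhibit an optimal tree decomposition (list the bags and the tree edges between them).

The largest bag has 3 vertices, giving width 2; this decomposition certifies tw(G) ≤ 2. On the other hand G contains the 3-clique {1, 4, 8}. A clique must lie in a single bag of any decomposition, so no decomposition can have width below 2. Therefore the treewidth is 2.

Treewidth 2.
One such decomposition:
Bags: B1 = {1, 4, 9}  B2 = {1, 4, 8}  B3 = {1, 7, 9}  B4 = {1, 3, 9}  B5 = {2, 4, 9}  B6 = {1, 5, 9}  B7 = {1, 6, 9}
Tree: B1–B2, B1–B3, B1–B4, B1–B5, B3–B6, B4–B7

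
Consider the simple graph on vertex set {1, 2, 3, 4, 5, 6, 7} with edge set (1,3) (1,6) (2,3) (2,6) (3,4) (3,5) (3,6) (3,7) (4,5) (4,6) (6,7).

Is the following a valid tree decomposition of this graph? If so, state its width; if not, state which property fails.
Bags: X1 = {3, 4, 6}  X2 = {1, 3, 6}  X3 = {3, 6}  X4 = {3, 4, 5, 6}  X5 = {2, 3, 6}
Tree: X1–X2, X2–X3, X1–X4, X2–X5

A tree decomposition must satisfy three properties: every vertex lies in some bag; for every edge, both endpoints lie together in some bag; and for every vertex, the bags containing it form a connected subtree. Here vertex 7 appears in no bag, so the decomposition is invalid.

No — vertex 7 appears in no bag.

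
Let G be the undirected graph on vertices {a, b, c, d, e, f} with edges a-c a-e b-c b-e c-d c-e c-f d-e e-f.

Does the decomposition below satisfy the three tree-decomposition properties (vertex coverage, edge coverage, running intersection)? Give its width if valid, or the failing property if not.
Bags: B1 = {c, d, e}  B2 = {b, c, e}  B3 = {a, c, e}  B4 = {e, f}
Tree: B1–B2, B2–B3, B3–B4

No — edge (c,f) lies in no bag.

A tree decomposition must satisfy three properties: every vertex lies in some bag; for every edge, both endpoints lie together in some bag; and for every vertex, the bags containing it form a connected subtree. Here edge (c,f) lies in no bag, so the decomposition is invalid.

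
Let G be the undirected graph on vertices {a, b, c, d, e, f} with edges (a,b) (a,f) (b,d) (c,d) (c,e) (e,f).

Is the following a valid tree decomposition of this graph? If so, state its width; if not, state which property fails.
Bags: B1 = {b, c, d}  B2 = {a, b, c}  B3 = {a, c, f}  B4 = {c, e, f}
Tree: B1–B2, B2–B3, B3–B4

Yes; width 2.

Checking the three conditions: (i) the bags cover all of {a, b, c, d, e, f}; (ii) for each edge, some bag contains both endpoints; (iii) the bags containing any fixed vertex form a subtree. All hold, so the decomposition is valid with width 3 − 1 = 2.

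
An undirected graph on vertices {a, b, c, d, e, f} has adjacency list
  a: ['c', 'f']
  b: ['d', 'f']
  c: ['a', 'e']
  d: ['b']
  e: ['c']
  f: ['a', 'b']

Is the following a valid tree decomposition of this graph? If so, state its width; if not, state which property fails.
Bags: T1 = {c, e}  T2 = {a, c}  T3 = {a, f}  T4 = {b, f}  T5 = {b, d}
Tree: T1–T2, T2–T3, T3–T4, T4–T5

Yes; width 1.

Every vertex of G appears in some bag (union = {a, b, c, d, e, f}); every edge is covered by a bag; and for each vertex v the set of bags containing v is connected in the bag tree. The decomposition is therefore valid. The largest bag has 2 vertices, so the width is 1.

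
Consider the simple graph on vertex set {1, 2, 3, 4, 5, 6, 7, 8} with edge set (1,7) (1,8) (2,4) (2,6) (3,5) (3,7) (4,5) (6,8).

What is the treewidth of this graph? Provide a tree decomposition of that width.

Every bag has size at most 3, so the width is 3 − 1 = 2 and tw(G) ≤ 2. Since 3–5–4–2–6–8–1–7–3 is a cycle in G, G is not acyclic. Forests are exactly the graphs of treewidth ≤ 1, so tw(G) ≥ 2. Combining the bounds, tw(G) = 2.

Treewidth 2.
One such decomposition:
Bags: B1 = {3, 4, 5}  B2 = {2, 3, 4}  B3 = {2, 3, 6}  B4 = {3, 6, 8}  B5 = {1, 3, 8}  B6 = {1, 3, 7}
Tree: B1–B2, B2–B3, B3–B4, B4–B5, B5–B6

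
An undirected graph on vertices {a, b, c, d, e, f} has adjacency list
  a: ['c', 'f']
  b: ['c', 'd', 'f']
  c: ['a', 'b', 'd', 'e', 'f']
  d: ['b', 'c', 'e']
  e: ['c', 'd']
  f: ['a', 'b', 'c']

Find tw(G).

A width-2 tree decomposition is:
Bags: B1 = {b, c, f}  B2 = {b, c, d}  B3 = {a, c, f}  B4 = {c, d, e}
Tree: B1–B2, B1–B3, B2–B4
The largest bag has 3 vertices, giving width 2; this decomposition certifies tw(G) ≤ 2. For the lower bound, the 3 vertices {c, d, e} are pairwise adjacent, and any tree decomposition puts a clique entirely inside one bag — forcing width ≥ 2. Therefore the treewidth is 2.

2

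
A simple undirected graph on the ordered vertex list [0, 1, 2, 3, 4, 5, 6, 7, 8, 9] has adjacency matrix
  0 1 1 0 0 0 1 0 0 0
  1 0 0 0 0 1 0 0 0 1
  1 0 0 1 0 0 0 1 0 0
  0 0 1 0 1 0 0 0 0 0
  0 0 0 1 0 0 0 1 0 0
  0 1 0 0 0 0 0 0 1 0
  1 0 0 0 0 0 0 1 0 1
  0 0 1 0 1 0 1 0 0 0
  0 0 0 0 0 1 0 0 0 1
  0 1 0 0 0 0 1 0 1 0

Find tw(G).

A width-2 tree decomposition is:
Bags: B1 = {1, 5, 8}  B2 = {1, 8, 9}  B3 = {0, 1, 9}  B4 = {0, 6, 9}  B5 = {0, 2, 6}  B6 = {2, 6, 7}  B7 = {2, 3, 7}  B8 = {3, 4, 7}
Tree: B1–B2, B2–B3, B3–B4, B4–B5, B5–B6, B6–B7, B7–B8
The largest bag has 3 vertices, giving width 2; this decomposition certifies tw(G) ≤ 2. Since 5–8–9–1–5 is a cycle in G, G is not acyclic. Forests are exactly the graphs of treewidth ≤ 1, so tw(G) ≥ 2. The upper and lower bounds meet at 2, so that is the treewidth.

2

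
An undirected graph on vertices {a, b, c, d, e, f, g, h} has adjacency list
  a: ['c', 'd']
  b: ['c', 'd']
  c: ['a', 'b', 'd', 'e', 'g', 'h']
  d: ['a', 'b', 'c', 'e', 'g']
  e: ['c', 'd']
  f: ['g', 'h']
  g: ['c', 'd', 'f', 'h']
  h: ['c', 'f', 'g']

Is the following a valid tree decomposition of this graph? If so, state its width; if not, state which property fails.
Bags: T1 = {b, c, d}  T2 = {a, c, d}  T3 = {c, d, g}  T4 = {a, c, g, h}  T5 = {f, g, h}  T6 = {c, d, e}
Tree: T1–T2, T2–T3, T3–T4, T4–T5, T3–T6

No — bags containing vertex a are not connected in the tree.

A tree decomposition must satisfy three properties: every vertex lies in some bag; for every edge, both endpoints lie together in some bag; and for every vertex, the bags containing it form a connected subtree. Here bags containing vertex a are not connected in the tree, so the decomposition is invalid.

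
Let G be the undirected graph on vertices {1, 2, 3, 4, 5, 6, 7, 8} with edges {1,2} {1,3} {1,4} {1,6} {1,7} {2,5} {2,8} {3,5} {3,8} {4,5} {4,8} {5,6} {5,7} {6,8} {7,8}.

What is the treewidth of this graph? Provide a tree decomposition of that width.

Treewidth 3.
One such decomposition:
Bags: B1 = {1, 2, 5, 8}  B2 = {1, 5, 6, 8}  B3 = {1, 5, 7, 8}  B4 = {1, 4, 5, 8}  B5 = {1, 3, 5, 8}
Tree: B1–B2, B2–B3, B3–B4, B4–B5

The largest bag has 4 vertices, giving width 3; this decomposition certifies tw(G) ≤ 3. For the lower bound: the 4 vertex sets {2,8}, {5,6}, {1}, {7} are disjoint, each induces a connected subgraph, and every pair is joined by at least one edge of G. Contracting each set to a single vertex therefore yields K_{4} as a minor, and since treewidth is minor-monotone, tw(G) ≥ tw(K_{4}) = 3. The upper and lower bounds meet at 3, so that is the treewidth.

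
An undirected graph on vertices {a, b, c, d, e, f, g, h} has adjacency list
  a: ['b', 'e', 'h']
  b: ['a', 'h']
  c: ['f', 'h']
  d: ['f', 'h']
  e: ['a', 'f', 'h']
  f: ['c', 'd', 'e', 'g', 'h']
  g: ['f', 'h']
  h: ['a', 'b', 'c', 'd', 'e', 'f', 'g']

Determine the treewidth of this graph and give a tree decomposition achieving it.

Every bag has size at most 3, so the width is 3 − 1 = 2 and tw(G) ≤ 2. On the other hand G contains the 3-clique {a, e, h}. A clique must lie in a single bag of any decomposition, so no decomposition can have width below 2. Combining the bounds, tw(G) = 2.

Treewidth 2.
Bags: B1 = {a, e, h}  B2 = {e, f, h}  B3 = {c, f, h}  B4 = {d, f, h}  B5 = {a, b, h}  B6 = {f, g, h}
Tree: B1–B2, B2–B3, B2–B4, B1–B5, B3–B6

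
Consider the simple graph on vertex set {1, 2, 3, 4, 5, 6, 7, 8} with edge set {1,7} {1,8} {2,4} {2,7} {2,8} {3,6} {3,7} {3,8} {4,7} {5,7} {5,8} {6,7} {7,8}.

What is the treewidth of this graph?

2

A width-2 tree decomposition is:
Bags: B1 = {5, 7, 8}  B2 = {1, 7, 8}  B3 = {3, 7, 8}  B4 = {2, 7, 8}  B5 = {2, 4, 7}  B6 = {3, 6, 7}
Tree: B1–B2, B2–B3, B3–B4, B4–B5, B3–B6
Each bag holds 3 vertices, so the decomposition has width 2, which upper-bounds the treewidth. Conversely, {1, 7, 8} is a clique of size 3, and the vertices of any clique must share a bag in every tree decomposition; so some bag has ≥ 3 vertices and tw(G) ≥ 2. The upper and lower bounds meet at 2, so that is the treewidth.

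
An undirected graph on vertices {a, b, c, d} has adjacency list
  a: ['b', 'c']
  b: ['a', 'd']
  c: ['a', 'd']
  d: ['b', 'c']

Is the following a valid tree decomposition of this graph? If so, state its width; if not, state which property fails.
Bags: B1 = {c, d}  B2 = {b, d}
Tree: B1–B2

A tree decomposition must satisfy three properties: every vertex lies in some bag; for every edge, both endpoints lie together in some bag; and for every vertex, the bags containing it form a connected subtree. Here vertex a appears in no bag, so the decomposition is invalid.

No — vertex a appears in no bag.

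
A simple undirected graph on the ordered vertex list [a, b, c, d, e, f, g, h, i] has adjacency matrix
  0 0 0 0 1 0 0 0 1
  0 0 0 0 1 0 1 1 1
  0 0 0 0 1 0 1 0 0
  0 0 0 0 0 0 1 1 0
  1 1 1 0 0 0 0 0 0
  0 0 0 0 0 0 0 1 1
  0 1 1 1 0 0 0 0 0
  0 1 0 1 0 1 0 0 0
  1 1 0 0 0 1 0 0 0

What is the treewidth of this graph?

A width-3 tree decomposition is:
Bags: B1 = {a, c, e, g}  B2 = {a, b, e, g}  B3 = {a, b, g, i}  B4 = {b, d, g, i}  B5 = {b, d, h, i}  B6 = {d, f, h, i}
Tree: B1–B2, B2–B3, B3–B4, B4–B5, B5–B6
The largest bag has 4 vertices, giving width 3; this decomposition certifies tw(G) ≤ 3. For the lower bound: the 4 vertex sets {a,c,e}, {g}, {b}, {d,f,h,i} are disjoint, each induces a connected subgraph, and every pair is joined by at least one edge of G. Contracting each set to a single vertex therefore yields K_{4} as a minor, and since treewidth is minor-monotone, tw(G) ≥ tw(K_{4}) = 3. Therefore the treewidth is 3.

3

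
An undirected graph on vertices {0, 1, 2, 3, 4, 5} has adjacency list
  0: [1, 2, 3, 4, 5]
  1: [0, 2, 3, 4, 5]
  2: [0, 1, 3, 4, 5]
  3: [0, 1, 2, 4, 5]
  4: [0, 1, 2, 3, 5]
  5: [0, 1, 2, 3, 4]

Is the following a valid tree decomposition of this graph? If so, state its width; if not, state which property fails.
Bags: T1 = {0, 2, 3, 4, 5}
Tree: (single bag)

No — vertex 1 appears in no bag.

A tree decomposition must satisfy three properties: every vertex lies in some bag; for every edge, both endpoints lie together in some bag; and for every vertex, the bags containing it form a connected subtree. Here vertex 1 appears in no bag, so the decomposition is invalid.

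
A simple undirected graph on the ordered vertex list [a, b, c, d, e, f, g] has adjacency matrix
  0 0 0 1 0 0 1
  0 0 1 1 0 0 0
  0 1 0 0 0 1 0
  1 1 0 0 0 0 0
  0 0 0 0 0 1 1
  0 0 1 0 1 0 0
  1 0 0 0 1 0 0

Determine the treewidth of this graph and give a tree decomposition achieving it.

The largest bag has 3 vertices, giving width 2; this decomposition certifies tw(G) ≤ 2. The edges g–a–d–b–c–f–e–g form a cycle, so G is not a tree and its treewidth is at least 2. Combining the bounds, tw(G) = 2.

Treewidth 2.
One optimal decomposition is:
Bags: B1 = {a, d, g}  B2 = {b, d, g}  B3 = {b, c, g}  B4 = {c, f, g}  B5 = {e, f, g}
Tree: B1–B2, B2–B3, B3–B4, B4–B5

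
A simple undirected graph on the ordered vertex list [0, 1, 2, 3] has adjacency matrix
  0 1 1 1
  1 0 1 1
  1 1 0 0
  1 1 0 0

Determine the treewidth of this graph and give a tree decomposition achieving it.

Treewidth 2.
One such decomposition:
Bags: B1 = {0, 1, 3}  B2 = {0, 1, 2}
Tree: B1–B2

Every bag has size at most 3, so the width is 3 − 1 = 2 and tw(G) ≤ 2. Conversely, {0, 1, 2} is a clique of size 3, and the vertices of any clique must share a bag in every tree decomposition; so some bag has ≥ 3 vertices and tw(G) ≥ 2. Hence tw(G) = 2 exactly.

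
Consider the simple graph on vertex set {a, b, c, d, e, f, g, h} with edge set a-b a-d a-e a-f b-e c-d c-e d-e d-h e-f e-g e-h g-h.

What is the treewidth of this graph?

2

A width-2 tree decomposition is:
Bags: B1 = {a, d, e}  B2 = {c, d, e}  B3 = {d, e, h}  B4 = {e, g, h}  B5 = {a, b, e}  B6 = {a, e, f}
Tree: B1–B2, B2–B3, B3–B4, B1–B5, B1–B6
Each bag holds 3 vertices, so the decomposition has width 2, which upper-bounds the treewidth. On the other hand G contains the 3-clique {d, e, h}. A clique must lie in a single bag of any decomposition, so no decomposition can have width below 2. Hence tw(G) = 2 exactly.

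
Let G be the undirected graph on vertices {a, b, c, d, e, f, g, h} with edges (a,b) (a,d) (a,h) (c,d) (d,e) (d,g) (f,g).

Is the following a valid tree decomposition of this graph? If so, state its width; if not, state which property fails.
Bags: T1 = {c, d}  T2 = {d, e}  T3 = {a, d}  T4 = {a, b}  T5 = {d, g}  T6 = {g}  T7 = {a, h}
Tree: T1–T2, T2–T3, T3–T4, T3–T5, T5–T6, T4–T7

No — vertex f appears in no bag.

A tree decomposition must satisfy three properties: every vertex lies in some bag; for every edge, both endpoints lie together in some bag; and for every vertex, the bags containing it form a connected subtree. Here vertex f appears in no bag, so the decomposition is invalid.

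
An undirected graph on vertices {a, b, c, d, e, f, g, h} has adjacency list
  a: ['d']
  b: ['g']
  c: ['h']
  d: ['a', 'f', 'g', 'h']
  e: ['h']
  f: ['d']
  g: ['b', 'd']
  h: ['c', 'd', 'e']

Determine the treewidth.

A width-1 tree decomposition is:
Bags: B1 = {d, h}  B2 = {a, d}  B3 = {d, g}  B4 = {e, h}  B5 = {d, f}  B6 = {b, g}  B7 = {c, h}
Tree: B1–B2, B2–B3, B1–B4, B1–B5, B3–B6, B1–B7
Every bag has size at most 2, so the width is 2 − 1 = 1 and tw(G) ≤ 1. Since G has at least one edge (e.g. h–d), it is not an edgeless graph, so tw(G) ≥ 1. Combining the bounds, tw(G) = 1.

1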